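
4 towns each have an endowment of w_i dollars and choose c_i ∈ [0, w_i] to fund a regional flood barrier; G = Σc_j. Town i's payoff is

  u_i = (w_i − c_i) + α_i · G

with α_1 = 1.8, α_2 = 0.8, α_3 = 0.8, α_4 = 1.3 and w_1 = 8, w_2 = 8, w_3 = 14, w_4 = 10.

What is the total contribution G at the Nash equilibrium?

18

∂u_i/∂c_i = α_i − 1, so town i contributes w_i if α_i > 1, else 0.
α_i > 1 for i ∈ {1, 4}; NE contributions (8, 0, 0, 10), G = 18.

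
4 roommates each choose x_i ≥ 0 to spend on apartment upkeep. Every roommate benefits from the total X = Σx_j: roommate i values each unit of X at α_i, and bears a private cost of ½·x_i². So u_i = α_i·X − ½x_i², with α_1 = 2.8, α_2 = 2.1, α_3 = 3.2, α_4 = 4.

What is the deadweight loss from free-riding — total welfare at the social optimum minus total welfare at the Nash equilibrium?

Roommate i's FOC: ∂u_i/∂x_i = α_i − x_i = 0, so x_i* = α_i.
NE contributions = (2.8, 2.1, 3.2, 4); X = 12.1.
W^NE = (Σα)·X − ½Σα_i² = 12.1² − ½·38.49 = 127.165.
Planner sets x_i = Σα_j = 12.1 for every i, so X^SO = 4·12.1 = 48.4.
W^SO = (Σα)·X^SO − ½·4·(Σα)² = (4/2)·12.1² = 292.82.
Deadweight loss = W^SO − W^NE = 165.655.

165.655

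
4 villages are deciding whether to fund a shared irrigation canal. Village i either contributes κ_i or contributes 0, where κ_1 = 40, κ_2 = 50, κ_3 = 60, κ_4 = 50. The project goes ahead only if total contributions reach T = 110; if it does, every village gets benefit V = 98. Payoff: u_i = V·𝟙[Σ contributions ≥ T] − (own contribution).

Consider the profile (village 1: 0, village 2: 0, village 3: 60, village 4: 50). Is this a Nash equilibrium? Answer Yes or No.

Total = 110 ≥ 110: provided.
Village 1 (pledges 0, payoff 98): pledging 40 → total 150, payoff 58. No gain.
Village 2 (pledges 0, payoff 98): pledging 50 → total 160, payoff 48. No gain.
Village 3 (pledges 60, payoff 38): dropping to 0 → total 50, payoff 0. No gain.
Village 4 (pledges 50, payoff 48): dropping to 0 → total 60, payoff 0. No gain.

Yes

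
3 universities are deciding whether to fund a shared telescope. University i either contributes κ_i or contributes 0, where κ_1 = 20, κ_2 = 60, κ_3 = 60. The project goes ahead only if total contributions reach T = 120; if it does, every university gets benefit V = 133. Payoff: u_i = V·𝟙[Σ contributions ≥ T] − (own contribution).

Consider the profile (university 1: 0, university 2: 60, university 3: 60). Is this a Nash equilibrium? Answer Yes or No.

Yes

Total = 120 ≥ 120: provided.
University 1 (pledges 0, payoff 133): pledging 20 → total 140, payoff 113. No gain.
University 2 (pledges 60, payoff 73): dropping to 0 → total 60, payoff 0. No gain.
University 3 (pledges 60, payoff 73): dropping to 0 → total 60, payoff 0. No gain.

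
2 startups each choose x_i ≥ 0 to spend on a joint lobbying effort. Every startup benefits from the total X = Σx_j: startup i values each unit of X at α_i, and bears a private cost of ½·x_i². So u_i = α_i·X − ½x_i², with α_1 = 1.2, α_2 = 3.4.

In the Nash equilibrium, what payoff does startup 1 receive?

4.8

Startup i's FOC: ∂u_i/∂x_i = α_i − x_i = 0, so x_i* = α_i.
NE contributions = (1.2, 3.4); X = 4.6.
u_1 = α_1·X − ½·(x_1)² = 1.2·4.6 − ½·1.2² = 4.8.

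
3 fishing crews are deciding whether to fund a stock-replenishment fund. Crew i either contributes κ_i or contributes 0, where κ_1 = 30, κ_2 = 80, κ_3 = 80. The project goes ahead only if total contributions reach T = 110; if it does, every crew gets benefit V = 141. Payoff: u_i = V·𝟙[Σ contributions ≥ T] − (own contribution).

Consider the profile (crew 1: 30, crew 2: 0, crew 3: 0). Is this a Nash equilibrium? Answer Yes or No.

Total = 30 < 110: not provided.
Crew 1 (pledges 30, payoff -30): dropping to 0 → total 0, payoff 0. Profitable deviation.

No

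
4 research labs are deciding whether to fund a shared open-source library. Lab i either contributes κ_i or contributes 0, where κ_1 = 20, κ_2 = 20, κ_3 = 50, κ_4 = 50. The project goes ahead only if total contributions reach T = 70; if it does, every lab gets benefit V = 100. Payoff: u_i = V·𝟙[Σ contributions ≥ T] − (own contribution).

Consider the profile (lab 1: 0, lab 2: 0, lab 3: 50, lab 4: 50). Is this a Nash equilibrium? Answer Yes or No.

Yes

Total = 100 ≥ 70: provided.
Lab 1 (pledges 0, payoff 100): pledging 20 → total 120, payoff 80. No gain.
Lab 2 (pledges 0, payoff 100): pledging 20 → total 120, payoff 80. No gain.
Lab 3 (pledges 50, payoff 50): dropping to 0 → total 50, payoff 0. No gain.
Lab 4 (pledges 50, payoff 50): dropping to 0 → total 50, payoff 0. No gain.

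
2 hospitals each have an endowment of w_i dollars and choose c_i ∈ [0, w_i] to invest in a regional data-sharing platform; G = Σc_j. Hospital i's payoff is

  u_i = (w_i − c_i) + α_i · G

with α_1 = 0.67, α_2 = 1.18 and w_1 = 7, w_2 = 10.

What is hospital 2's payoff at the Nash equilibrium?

∂u_i/∂c_i = α_i − 1, so hospital i contributes w_i if α_i > 1, else 0.
α_i > 1 for i ∈ {2}; NE contributions (0, 10), G = 10.
u_2 = (10 − 10) + 1.18·10 = 11.8.

11.8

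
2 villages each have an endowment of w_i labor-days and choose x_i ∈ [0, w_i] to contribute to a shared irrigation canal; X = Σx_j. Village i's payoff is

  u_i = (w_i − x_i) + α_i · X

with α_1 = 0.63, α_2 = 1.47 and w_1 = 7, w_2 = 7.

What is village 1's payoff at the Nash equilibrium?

11.41

∂u_i/∂x_i = α_i − 1, so village i contributes w_i if α_i > 1, else 0.
α_i > 1 for i ∈ {2}; NE contributions (0, 7), X = 7.
u_1 = (7 − 0) + 0.63·7 = 11.41.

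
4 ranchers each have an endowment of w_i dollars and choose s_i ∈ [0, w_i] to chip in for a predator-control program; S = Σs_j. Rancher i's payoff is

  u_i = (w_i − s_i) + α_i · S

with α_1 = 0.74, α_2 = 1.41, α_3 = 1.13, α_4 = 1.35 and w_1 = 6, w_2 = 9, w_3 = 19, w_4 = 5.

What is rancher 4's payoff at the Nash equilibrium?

44.55

∂u_i/∂s_i = α_i − 1, so rancher i contributes w_i if α_i > 1, else 0.
α_i > 1 for i ∈ {2, 3, 4}; NE contributions (0, 9, 19, 5), S = 33.
u_4 = (5 − 5) + 1.35·33 = 44.55.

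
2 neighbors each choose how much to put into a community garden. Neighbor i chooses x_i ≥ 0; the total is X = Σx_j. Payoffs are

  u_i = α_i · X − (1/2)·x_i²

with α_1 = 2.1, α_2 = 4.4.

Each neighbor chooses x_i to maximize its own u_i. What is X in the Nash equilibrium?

6.5

Neighbor i's FOC: ∂u_i/∂x_i = α_i − x_i = 0, so x_i* = α_i.
NE contributions = (2.1, 4.4); X = 6.5.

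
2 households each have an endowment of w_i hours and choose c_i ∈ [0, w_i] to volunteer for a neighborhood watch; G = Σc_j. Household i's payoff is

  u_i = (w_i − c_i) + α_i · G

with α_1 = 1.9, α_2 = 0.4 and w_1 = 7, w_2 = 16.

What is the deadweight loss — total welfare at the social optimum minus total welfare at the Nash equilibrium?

∂u_i/∂c_i = α_i − 1, so household i contributes w_i if α_i > 1, else 0.
α_i > 1 for i ∈ {1}; NE contributions (7, 0), G = 7.
W^NE = Σw_i − G^NE + (Σα_i)·G^NE = 23 + 1.3·7 = 32.1.
Planner: ∂(Σu_j)/∂c_i = Σα_j − 1 = 1.3 > 0, so everyone contributes w_i; G^SO = 23, W^SO = 23 + 1.3·23 = 52.9.
Deadweight loss = 20.8.

20.8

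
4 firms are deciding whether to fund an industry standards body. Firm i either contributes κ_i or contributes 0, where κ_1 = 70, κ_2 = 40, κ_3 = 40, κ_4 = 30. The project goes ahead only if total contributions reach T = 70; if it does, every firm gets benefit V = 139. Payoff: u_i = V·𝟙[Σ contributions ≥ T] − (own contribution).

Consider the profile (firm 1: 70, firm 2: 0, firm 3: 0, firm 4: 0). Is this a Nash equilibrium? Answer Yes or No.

Total = 70 ≥ 70: provided.
Firm 1 (pledges 70, payoff 69): dropping to 0 → total 0, payoff 0. No gain.
Firm 2 (pledges 0, payoff 139): pledging 40 → total 110, payoff 99. No gain.
Firm 3 (pledges 0, payoff 139): pledging 40 → total 110, payoff 99. No gain.
Firm 4 (pledges 0, payoff 139): pledging 30 → total 100, payoff 109. No gain.

Yes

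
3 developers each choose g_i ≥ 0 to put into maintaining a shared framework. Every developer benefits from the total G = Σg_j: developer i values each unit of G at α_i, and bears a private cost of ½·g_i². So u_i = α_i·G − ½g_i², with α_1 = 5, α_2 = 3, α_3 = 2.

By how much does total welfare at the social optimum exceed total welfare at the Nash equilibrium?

69

Developer i's FOC: ∂u_i/∂g_i = α_i − g_i = 0, so g_i* = α_i.
NE contributions = (5, 3, 2); G = 10.
W^NE = (Σα)·G − ½Σα_i² = 10² − ½·38 = 81.
Planner sets g_i = Σα_j = 10 for every i, so G^SO = 3·10 = 30.
W^SO = (Σα)·G^SO − ½·3·(Σα)² = (3/2)·10² = 150.
Deadweight loss = W^SO − W^NE = 69.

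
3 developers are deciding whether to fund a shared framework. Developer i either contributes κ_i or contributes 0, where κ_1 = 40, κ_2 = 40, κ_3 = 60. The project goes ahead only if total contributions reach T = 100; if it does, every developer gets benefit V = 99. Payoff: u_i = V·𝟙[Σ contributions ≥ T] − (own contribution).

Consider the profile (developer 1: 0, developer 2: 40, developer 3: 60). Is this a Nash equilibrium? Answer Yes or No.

Total = 100 ≥ 100: provided.
Developer 1 (pledges 0, payoff 99): pledging 40 → total 140, payoff 59. No gain.
Developer 2 (pledges 40, payoff 59): dropping to 0 → total 60, payoff 0. No gain.
Developer 3 (pledges 60, payoff 39): dropping to 0 → total 40, payoff 0. No gain.

Yes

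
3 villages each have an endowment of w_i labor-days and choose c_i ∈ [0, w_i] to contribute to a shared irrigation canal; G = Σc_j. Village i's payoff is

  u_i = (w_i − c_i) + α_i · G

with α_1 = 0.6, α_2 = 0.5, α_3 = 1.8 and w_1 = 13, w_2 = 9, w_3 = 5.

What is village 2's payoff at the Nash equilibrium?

∂u_i/∂c_i = α_i − 1, so village i contributes w_i if α_i > 1, else 0.
α_i > 1 for i ∈ {3}; NE contributions (0, 0, 5), G = 5.
u_2 = (9 − 0) + 0.5·5 = 11.5.

11.5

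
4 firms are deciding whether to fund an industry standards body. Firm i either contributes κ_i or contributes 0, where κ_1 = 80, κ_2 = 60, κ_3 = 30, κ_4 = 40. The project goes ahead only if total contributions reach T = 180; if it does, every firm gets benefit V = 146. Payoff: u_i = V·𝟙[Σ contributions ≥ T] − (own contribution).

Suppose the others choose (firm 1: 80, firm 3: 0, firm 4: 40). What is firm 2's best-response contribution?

60

Others' total = 120. Contributing 60 brings total to 180 ≥ 180: gain V − κ_2 = 86.
Best response: 60.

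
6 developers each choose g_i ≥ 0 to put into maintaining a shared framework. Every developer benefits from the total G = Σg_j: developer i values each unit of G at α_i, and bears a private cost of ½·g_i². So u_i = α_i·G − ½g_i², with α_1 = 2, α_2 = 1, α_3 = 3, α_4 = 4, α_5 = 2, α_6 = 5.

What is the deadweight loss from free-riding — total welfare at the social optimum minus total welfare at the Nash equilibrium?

Developer i's FOC: ∂u_i/∂g_i = α_i − g_i = 0, so g_i* = α_i.
NE contributions = (2, 1, 3, 4, 2, 5); G = 17.
W^NE = (Σα)·G − ½Σα_i² = 17² − ½·59 = 259.5.
Planner sets g_i = Σα_j = 17 for every i, so G^SO = 6·17 = 102.
W^SO = (Σα)·G^SO − ½·6·(Σα)² = (6/2)·17² = 867.
Deadweight loss = W^SO − W^NE = 607.5.

607.5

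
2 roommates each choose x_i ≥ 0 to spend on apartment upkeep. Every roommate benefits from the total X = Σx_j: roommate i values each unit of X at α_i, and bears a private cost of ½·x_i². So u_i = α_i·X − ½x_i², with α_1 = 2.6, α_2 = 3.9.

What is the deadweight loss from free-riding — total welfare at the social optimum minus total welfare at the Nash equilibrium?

Roommate i's FOC: ∂u_i/∂x_i = α_i − x_i = 0, so x_i* = α_i.
NE contributions = (2.6, 3.9); X = 6.5.
W^NE = (Σα)·X − ½Σα_i² = 6.5² − ½·21.97 = 31.265.
Planner sets x_i = Σα_j = 6.5 for every i, so X^SO = 2·6.5 = 13.
W^SO = (Σα)·X^SO − ½·2·(Σα)² = (2/2)·6.5² = 42.25.
Deadweight loss = W^SO − W^NE = 10.985.

10.985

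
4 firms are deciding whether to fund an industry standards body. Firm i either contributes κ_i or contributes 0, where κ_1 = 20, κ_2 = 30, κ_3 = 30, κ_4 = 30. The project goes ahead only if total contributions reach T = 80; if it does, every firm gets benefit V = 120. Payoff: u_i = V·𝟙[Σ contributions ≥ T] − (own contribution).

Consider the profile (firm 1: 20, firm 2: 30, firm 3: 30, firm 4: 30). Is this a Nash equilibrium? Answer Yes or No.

Total = 110 ≥ 80: provided.
Firm 1 (pledges 20, payoff 100): dropping to 0 → total 90, payoff 120. Profitable deviation.

No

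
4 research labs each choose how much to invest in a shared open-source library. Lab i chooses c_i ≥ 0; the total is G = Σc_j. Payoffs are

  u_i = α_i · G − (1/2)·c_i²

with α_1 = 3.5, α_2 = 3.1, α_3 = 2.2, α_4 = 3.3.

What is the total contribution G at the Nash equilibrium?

12.1

Lab i's FOC: ∂u_i/∂c_i = α_i − c_i = 0, so c_i* = α_i.
NE contributions = (3.5, 3.1, 2.2, 3.3); G = 12.1.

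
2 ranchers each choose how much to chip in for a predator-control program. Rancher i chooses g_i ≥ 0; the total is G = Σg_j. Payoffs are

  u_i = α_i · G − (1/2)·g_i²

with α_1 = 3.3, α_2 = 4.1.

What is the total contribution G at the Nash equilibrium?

7.4

Rancher i's FOC: ∂u_i/∂g_i = α_i − g_i = 0, so g_i* = α_i.
NE contributions = (3.3, 4.1); G = 7.4.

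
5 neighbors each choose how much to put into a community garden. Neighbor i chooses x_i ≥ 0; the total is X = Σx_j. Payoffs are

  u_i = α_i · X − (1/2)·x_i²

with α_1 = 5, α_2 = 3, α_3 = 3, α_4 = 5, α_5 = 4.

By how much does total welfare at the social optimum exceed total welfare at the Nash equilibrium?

642

Neighbor i's FOC: ∂u_i/∂x_i = α_i − x_i = 0, so x_i* = α_i.
NE contributions = (5, 3, 3, 5, 4); X = 20.
W^NE = (Σα)·X − ½Σα_i² = 20² − ½·84 = 358.
Planner sets x_i = Σα_j = 20 for every i, so X^SO = 5·20 = 100.
W^SO = (Σα)·X^SO − ½·5·(Σα)² = (5/2)·20² = 1000.
Deadweight loss = W^SO − W^NE = 642.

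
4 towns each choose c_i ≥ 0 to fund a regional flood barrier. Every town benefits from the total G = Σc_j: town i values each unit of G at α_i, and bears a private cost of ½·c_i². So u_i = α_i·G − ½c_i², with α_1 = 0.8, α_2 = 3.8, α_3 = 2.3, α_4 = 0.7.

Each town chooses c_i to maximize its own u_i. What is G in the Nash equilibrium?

7.6

Town i's FOC: ∂u_i/∂c_i = α_i − c_i = 0, so c_i* = α_i.
NE contributions = (0.8, 3.8, 2.3, 0.7); G = 7.6.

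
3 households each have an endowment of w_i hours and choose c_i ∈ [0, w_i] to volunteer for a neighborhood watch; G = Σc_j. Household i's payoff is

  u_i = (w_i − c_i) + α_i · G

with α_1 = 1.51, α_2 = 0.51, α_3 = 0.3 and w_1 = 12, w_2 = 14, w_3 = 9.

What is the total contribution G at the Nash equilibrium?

12

∂u_i/∂c_i = α_i − 1, so household i contributes w_i if α_i > 1, else 0.
α_i > 1 for i ∈ {1}; NE contributions (12, 0, 0), G = 12.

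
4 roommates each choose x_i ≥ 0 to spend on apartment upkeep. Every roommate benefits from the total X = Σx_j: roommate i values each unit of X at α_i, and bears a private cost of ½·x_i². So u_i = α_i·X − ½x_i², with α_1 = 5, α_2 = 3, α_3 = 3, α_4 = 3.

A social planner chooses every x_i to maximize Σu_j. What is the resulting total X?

Planner FOC: ∂(Σu_j)/∂x_i = (Σα_j) − x_i = 0, so x_i^SO = Σα_j = 14 for every i; X^SO = 56.

56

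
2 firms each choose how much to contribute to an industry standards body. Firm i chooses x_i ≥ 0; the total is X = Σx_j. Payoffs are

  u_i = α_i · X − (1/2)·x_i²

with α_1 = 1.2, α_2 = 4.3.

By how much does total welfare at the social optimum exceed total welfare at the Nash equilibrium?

Firm i's FOC: ∂u_i/∂x_i = α_i − x_i = 0, so x_i* = α_i.
NE contributions = (1.2, 4.3); X = 5.5.
W^NE = (Σα)·X − ½Σα_i² = 5.5² − ½·19.93 = 20.285.
Planner sets x_i = Σα_j = 5.5 for every i, so X^SO = 2·5.5 = 11.
W^SO = (Σα)·X^SO − ½·2·(Σα)² = (2/2)·5.5² = 30.25.
Deadweight loss = W^SO − W^NE = 9.965.

9.965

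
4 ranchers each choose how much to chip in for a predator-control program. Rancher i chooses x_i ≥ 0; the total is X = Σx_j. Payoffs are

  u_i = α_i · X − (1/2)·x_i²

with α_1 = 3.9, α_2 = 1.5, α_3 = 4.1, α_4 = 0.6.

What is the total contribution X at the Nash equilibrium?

10.1

Rancher i's FOC: ∂u_i/∂x_i = α_i − x_i = 0, so x_i* = α_i.
NE contributions = (3.9, 1.5, 4.1, 0.6); X = 10.1.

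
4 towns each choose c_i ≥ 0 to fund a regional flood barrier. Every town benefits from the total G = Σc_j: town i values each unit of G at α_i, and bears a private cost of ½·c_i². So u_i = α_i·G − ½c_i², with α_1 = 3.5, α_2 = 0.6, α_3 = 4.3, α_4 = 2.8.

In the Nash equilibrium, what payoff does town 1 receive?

33.075

Town i's FOC: ∂u_i/∂c_i = α_i − c_i = 0, so c_i* = α_i.
NE contributions = (3.5, 0.6, 4.3, 2.8); G = 11.2.
u_1 = α_1·G − ½·(c_1)² = 3.5·11.2 − ½·3.5² = 33.075.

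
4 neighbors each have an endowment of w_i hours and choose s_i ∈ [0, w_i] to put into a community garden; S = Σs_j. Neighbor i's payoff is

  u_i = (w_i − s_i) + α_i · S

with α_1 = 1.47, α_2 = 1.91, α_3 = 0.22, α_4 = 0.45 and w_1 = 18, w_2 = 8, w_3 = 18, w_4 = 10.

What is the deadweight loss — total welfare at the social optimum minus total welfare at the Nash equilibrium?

∂u_i/∂s_i = α_i − 1, so neighbor i contributes w_i if α_i > 1, else 0.
α_i > 1 for i ∈ {1, 2}; NE contributions (18, 8, 0, 0), S = 26.
W^NE = Σw_i − S^NE + (Σα_i)·S^NE = 54 + 3.05·26 = 133.3.
Planner: ∂(Σu_j)/∂s_i = Σα_j − 1 = 3.05 > 0, so everyone contributes w_i; S^SO = 54, W^SO = 54 + 3.05·54 = 218.7.
Deadweight loss = 85.4.

85.4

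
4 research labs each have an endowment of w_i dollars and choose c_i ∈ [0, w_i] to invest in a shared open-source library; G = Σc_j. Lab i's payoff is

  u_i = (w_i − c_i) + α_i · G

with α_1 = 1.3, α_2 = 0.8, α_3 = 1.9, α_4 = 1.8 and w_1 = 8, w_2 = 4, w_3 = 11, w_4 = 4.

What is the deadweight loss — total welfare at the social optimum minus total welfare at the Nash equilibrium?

19.2

∂u_i/∂c_i = α_i − 1, so lab i contributes w_i if α_i > 1, else 0.
α_i > 1 for i ∈ {1, 3, 4}; NE contributions (8, 0, 11, 4), G = 23.
W^NE = Σw_i − G^NE + (Σα_i)·G^NE = 27 + 4.8·23 = 137.4.
Planner: ∂(Σu_j)/∂c_i = Σα_j − 1 = 4.8 > 0, so everyone contributes w_i; G^SO = 27, W^SO = 27 + 4.8·27 = 156.6.
Deadweight loss = 19.2.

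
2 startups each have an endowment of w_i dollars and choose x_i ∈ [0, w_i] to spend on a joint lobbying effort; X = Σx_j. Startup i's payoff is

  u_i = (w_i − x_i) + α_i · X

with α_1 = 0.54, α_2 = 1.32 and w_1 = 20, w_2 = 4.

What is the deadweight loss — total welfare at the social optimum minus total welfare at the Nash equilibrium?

17.2

∂u_i/∂x_i = α_i − 1, so startup i contributes w_i if α_i > 1, else 0.
α_i > 1 for i ∈ {2}; NE contributions (0, 4), X = 4.
W^NE = Σw_i − X^NE + (Σα_i)·X^NE = 24 + 0.86·4 = 27.44.
Planner: ∂(Σu_j)/∂x_i = Σα_j − 1 = 0.86 > 0, so everyone contributes w_i; X^SO = 24, W^SO = 24 + 0.86·24 = 44.64.
Deadweight loss = 17.2.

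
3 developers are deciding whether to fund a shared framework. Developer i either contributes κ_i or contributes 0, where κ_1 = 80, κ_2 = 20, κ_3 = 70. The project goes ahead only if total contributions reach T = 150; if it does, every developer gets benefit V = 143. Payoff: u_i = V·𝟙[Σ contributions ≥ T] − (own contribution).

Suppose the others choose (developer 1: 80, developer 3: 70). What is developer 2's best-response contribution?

Others' total = 150 ≥ 150; contributing adds cost 20 for no extra benefit.
Best response: 0.

0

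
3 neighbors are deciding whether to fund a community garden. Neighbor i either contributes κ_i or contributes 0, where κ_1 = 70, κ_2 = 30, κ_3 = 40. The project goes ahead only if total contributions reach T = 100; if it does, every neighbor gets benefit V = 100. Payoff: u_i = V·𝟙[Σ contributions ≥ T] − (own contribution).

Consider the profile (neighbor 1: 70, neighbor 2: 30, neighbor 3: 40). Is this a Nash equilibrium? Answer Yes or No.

No

Total = 140 ≥ 100: provided.
Neighbor 1 (pledges 70, payoff 30): dropping to 0 → total 70, payoff 0. No gain.
Neighbor 2 (pledges 30, payoff 70): dropping to 0 → total 110, payoff 100. Profitable deviation.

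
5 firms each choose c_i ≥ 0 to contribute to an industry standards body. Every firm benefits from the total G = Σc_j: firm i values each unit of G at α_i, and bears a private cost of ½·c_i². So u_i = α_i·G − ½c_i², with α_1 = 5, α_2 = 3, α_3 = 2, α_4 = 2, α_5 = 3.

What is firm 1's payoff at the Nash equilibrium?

62.5

Firm i's FOC: ∂u_i/∂c_i = α_i − c_i = 0, so c_i* = α_i.
NE contributions = (5, 3, 2, 2, 3); G = 15.
u_1 = α_1·G − ½·(c_1)² = 5·15 − ½·5² = 62.5.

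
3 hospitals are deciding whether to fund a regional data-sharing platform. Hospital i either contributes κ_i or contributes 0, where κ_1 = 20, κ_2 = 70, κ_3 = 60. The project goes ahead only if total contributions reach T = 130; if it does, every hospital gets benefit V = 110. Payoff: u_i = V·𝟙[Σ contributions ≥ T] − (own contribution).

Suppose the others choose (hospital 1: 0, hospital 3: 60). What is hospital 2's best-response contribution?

Others' total = 60. Contributing 70 brings total to 130 ≥ 130: gain V − κ_2 = 40.
Best response: 70.

70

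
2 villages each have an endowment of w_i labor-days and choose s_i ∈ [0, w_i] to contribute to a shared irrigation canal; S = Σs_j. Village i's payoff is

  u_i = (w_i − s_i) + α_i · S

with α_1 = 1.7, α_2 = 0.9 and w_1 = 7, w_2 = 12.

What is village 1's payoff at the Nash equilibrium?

11.9

∂u_i/∂s_i = α_i − 1, so village i contributes w_i if α_i > 1, else 0.
α_i > 1 for i ∈ {1}; NE contributions (7, 0), S = 7.
u_1 = (7 − 7) + 1.7·7 = 11.9.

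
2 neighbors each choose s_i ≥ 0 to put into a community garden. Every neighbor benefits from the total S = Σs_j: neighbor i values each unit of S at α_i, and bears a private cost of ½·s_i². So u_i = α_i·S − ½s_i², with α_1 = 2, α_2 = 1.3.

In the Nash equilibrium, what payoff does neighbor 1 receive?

4.6

Neighbor i's FOC: ∂u_i/∂s_i = α_i − s_i = 0, so s_i* = α_i.
NE contributions = (2, 1.3); S = 3.3.
u_1 = α_1·S − ½·(s_1)² = 2·3.3 − ½·2² = 4.6.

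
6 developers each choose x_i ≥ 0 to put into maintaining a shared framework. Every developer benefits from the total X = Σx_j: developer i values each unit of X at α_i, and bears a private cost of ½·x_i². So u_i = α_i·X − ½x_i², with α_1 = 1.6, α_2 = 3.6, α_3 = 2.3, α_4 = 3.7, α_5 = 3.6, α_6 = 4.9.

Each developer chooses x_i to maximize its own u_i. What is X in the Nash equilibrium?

19.7

Developer i's FOC: ∂u_i/∂x_i = α_i − x_i = 0, so x_i* = α_i.
NE contributions = (1.6, 3.6, 2.3, 3.7, 3.6, 4.9); X = 19.7.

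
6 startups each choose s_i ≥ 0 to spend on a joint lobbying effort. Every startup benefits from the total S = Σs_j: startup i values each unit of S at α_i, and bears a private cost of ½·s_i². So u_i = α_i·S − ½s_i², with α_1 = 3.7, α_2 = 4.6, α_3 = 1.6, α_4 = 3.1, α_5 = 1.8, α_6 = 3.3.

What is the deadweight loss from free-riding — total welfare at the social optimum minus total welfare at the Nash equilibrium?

685.795

Startup i's FOC: ∂u_i/∂s_i = α_i − s_i = 0, so s_i* = α_i.
NE contributions = (3.7, 4.6, 1.6, 3.1, 1.8, 3.3); S = 18.1.
W^NE = (Σα)·S − ½Σα_i² = 18.1² − ½·61.15 = 297.035.
Planner sets s_i = Σα_j = 18.1 for every i, so S^SO = 6·18.1 = 108.6.
W^SO = (Σα)·S^SO − ½·6·(Σα)² = (6/2)·18.1² = 982.83.
Deadweight loss = W^SO − W^NE = 685.795.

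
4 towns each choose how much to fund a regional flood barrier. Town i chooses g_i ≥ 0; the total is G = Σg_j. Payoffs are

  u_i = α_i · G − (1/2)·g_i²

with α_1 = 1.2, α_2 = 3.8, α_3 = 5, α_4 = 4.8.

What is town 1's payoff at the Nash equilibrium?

17.04

Town i's FOC: ∂u_i/∂g_i = α_i − g_i = 0, so g_i* = α_i.
NE contributions = (1.2, 3.8, 5, 4.8); G = 14.8.
u_1 = α_1·G − ½·(g_1)² = 1.2·14.8 − ½·1.2² = 17.04.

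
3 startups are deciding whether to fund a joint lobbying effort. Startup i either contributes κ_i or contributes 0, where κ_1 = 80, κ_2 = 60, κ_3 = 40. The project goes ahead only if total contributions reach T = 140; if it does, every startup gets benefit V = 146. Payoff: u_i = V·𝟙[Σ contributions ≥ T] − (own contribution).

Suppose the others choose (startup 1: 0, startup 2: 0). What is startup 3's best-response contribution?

0

Others' total = 0. Even contributing 40 gives 40 < 140: no benefit either way.
Best response: 0.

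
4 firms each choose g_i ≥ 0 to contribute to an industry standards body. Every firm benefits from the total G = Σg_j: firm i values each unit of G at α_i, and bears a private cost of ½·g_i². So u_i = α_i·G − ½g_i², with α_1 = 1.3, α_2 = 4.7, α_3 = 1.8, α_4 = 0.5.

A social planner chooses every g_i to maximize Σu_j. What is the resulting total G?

Planner FOC: ∂(Σu_j)/∂g_i = (Σα_j) − g_i = 0, so g_i^SO = Σα_j = 8.3 for every i; G^SO = 33.2.

33.2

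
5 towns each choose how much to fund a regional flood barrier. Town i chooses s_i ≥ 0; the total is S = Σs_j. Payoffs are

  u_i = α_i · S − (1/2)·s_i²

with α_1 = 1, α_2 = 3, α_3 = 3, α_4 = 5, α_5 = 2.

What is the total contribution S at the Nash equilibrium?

Town i's FOC: ∂u_i/∂s_i = α_i − s_i = 0, so s_i* = α_i.
NE contributions = (1, 3, 3, 5, 2); S = 14.

14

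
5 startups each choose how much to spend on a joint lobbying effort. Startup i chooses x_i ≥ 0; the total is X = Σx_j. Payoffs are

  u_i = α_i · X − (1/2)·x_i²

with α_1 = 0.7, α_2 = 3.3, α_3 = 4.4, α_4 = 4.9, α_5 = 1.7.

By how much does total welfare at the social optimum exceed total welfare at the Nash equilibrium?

366.32

Startup i's FOC: ∂u_i/∂x_i = α_i − x_i = 0, so x_i* = α_i.
NE contributions = (0.7, 3.3, 4.4, 4.9, 1.7); X = 15.
W^NE = (Σα)·X − ½Σα_i² = 15² − ½·57.64 = 196.18.
Planner sets x_i = Σα_j = 15 for every i, so X^SO = 5·15 = 75.
W^SO = (Σα)·X^SO − ½·5·(Σα)² = (5/2)·15² = 562.5.
Deadweight loss = W^SO − W^NE = 366.32.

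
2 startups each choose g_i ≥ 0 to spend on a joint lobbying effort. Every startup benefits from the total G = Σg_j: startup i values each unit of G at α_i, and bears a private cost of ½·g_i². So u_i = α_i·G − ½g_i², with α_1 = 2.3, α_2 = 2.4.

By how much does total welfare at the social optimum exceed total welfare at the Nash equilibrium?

Startup i's FOC: ∂u_i/∂g_i = α_i − g_i = 0, so g_i* = α_i.
NE contributions = (2.3, 2.4); G = 4.7.
W^NE = (Σα)·G − ½Σα_i² = 4.7² − ½·11.05 = 16.565.
Planner sets g_i = Σα_j = 4.7 for every i, so G^SO = 2·4.7 = 9.4.
W^SO = (Σα)·G^SO − ½·2·(Σα)² = (2/2)·4.7² = 22.09.
Deadweight loss = W^SO − W^NE = 5.525.

5.525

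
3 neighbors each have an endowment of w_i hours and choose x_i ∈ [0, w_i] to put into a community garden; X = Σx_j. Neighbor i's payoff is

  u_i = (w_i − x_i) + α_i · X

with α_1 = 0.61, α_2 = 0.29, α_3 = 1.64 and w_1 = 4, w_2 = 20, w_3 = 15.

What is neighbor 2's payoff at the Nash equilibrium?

∂u_i/∂x_i = α_i − 1, so neighbor i contributes w_i if α_i > 1, else 0.
α_i > 1 for i ∈ {3}; NE contributions (0, 0, 15), X = 15.
u_2 = (20 − 0) + 0.29·15 = 24.35.

24.35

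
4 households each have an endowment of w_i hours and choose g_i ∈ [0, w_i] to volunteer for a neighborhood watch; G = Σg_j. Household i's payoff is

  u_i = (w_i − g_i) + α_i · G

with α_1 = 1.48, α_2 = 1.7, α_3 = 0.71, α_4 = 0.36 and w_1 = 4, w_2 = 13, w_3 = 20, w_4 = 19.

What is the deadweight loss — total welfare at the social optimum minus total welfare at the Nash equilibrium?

126.75

∂u_i/∂g_i = α_i − 1, so household i contributes w_i if α_i > 1, else 0.
α_i > 1 for i ∈ {1, 2}; NE contributions (4, 13, 0, 0), G = 17.
W^NE = Σw_i − G^NE + (Σα_i)·G^NE = 56 + 3.25·17 = 111.25.
Planner: ∂(Σu_j)/∂g_i = Σα_j − 1 = 3.25 > 0, so everyone contributes w_i; G^SO = 56, W^SO = 56 + 3.25·56 = 238.
Deadweight loss = 126.75.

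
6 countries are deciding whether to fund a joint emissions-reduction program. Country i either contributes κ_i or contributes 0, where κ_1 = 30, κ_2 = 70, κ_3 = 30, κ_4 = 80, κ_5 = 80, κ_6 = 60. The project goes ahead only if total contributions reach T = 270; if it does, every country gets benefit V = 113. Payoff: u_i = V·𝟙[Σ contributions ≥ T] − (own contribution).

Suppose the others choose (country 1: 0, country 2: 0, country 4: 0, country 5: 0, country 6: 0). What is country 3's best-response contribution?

0

Others' total = 0. Even contributing 30 gives 30 < 270: no benefit either way.
Best response: 0.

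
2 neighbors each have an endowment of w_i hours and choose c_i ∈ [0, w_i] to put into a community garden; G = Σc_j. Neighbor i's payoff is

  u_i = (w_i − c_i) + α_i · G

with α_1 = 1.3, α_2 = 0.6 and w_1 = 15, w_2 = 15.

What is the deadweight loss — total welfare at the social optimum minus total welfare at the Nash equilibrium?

∂u_i/∂c_i = α_i − 1, so neighbor i contributes w_i if α_i > 1, else 0.
α_i > 1 for i ∈ {1}; NE contributions (15, 0), G = 15.
W^NE = Σw_i − G^NE + (Σα_i)·G^NE = 30 + 0.9·15 = 43.5.
Planner: ∂(Σu_j)/∂c_i = Σα_j − 1 = 0.9 > 0, so everyone contributes w_i; G^SO = 30, W^SO = 30 + 0.9·30 = 57.
Deadweight loss = 13.5.

13.5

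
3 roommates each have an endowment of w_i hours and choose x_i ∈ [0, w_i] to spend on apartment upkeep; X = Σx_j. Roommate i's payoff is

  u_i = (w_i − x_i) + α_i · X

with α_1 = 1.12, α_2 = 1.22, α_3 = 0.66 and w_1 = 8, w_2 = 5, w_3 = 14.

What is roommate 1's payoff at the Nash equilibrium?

14.56

∂u_i/∂x_i = α_i − 1, so roommate i contributes w_i if α_i > 1, else 0.
α_i > 1 for i ∈ {1, 2}; NE contributions (8, 5, 0), X = 13.
u_1 = (8 − 8) + 1.12·13 = 14.56.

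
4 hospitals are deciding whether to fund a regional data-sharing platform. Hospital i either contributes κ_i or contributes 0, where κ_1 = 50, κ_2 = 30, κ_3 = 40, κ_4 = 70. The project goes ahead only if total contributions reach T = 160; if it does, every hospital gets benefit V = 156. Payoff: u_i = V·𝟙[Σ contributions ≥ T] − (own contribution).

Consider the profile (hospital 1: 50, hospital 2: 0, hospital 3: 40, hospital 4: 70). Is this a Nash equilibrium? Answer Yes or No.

Total = 160 ≥ 160: provided.
Hospital 1 (pledges 50, payoff 106): dropping to 0 → total 110, payoff 0. No gain.
Hospital 2 (pledges 0, payoff 156): pledging 30 → total 190, payoff 126. No gain.
Hospital 3 (pledges 40, payoff 116): dropping to 0 → total 120, payoff 0. No gain.
Hospital 4 (pledges 70, payoff 86): dropping to 0 → total 90, payoff 0. No gain.

Yes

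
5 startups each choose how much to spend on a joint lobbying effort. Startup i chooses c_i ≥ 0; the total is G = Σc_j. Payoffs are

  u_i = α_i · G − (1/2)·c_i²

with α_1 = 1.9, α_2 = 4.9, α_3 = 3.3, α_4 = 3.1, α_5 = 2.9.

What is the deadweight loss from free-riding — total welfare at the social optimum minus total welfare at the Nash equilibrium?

Startup i's FOC: ∂u_i/∂c_i = α_i − c_i = 0, so c_i* = α_i.
NE contributions = (1.9, 4.9, 3.3, 3.1, 2.9); G = 16.1.
W^NE = (Σα)·G − ½Σα_i² = 16.1² − ½·56.53 = 230.945.
Planner sets c_i = Σα_j = 16.1 for every i, so G^SO = 5·16.1 = 80.5.
W^SO = (Σα)·G^SO − ½·5·(Σα)² = (5/2)·16.1² = 648.025.
Deadweight loss = W^SO − W^NE = 417.08.

417.08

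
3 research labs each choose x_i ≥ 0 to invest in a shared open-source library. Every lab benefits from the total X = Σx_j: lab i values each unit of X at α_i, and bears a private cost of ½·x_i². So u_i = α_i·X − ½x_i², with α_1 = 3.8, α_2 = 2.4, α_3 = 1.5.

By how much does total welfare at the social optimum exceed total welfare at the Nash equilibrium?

40.87

Lab i's FOC: ∂u_i/∂x_i = α_i − x_i = 0, so x_i* = α_i.
NE contributions = (3.8, 2.4, 1.5); X = 7.7.
W^NE = (Σα)·X − ½Σα_i² = 7.7² − ½·22.45 = 48.065.
Planner sets x_i = Σα_j = 7.7 for every i, so X^SO = 3·7.7 = 23.1.
W^SO = (Σα)·X^SO − ½·3·(Σα)² = (3/2)·7.7² = 88.935.
Deadweight loss = W^SO − W^NE = 40.87.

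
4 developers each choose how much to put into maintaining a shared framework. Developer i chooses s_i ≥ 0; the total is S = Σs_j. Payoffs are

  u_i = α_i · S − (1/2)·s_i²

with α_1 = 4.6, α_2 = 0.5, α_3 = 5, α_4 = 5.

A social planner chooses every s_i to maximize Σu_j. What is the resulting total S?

Planner FOC: ∂(Σu_j)/∂s_i = (Σα_j) − s_i = 0, so s_i^SO = Σα_j = 15.1 for every i; S^SO = 60.4.

60.4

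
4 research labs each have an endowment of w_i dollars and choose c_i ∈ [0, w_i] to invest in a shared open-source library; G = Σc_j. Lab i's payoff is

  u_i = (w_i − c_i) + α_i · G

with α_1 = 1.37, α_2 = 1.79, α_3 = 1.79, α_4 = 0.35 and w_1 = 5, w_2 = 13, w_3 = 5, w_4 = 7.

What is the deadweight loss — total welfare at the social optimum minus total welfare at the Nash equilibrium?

30.1

∂u_i/∂c_i = α_i − 1, so lab i contributes w_i if α_i > 1, else 0.
α_i > 1 for i ∈ {1, 2, 3}; NE contributions (5, 13, 5, 0), G = 23.
W^NE = Σw_i − G^NE + (Σα_i)·G^NE = 30 + 4.3·23 = 128.9.
Planner: ∂(Σu_j)/∂c_i = Σα_j − 1 = 4.3 > 0, so everyone contributes w_i; G^SO = 30, W^SO = 30 + 4.3·30 = 159.
Deadweight loss = 30.1.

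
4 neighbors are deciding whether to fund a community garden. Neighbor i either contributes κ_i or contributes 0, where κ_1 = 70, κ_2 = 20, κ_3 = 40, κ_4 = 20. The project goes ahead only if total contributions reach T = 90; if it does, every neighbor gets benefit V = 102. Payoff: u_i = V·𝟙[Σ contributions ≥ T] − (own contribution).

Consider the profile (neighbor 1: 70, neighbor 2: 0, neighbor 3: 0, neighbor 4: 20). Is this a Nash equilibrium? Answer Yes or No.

Yes

Total = 90 ≥ 90: provided.
Neighbor 1 (pledges 70, payoff 32): dropping to 0 → total 20, payoff 0. No gain.
Neighbor 2 (pledges 0, payoff 102): pledging 20 → total 110, payoff 82. No gain.
Neighbor 3 (pledges 0, payoff 102): pledging 40 → total 130, payoff 62. No gain.
Neighbor 4 (pledges 20, payoff 82): dropping to 0 → total 70, payoff 0. No gain.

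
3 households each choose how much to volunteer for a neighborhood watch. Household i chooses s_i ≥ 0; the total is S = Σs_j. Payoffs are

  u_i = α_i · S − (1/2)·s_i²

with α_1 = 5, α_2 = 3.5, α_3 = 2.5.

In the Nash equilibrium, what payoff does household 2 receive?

Household i's FOC: ∂u_i/∂s_i = α_i − s_i = 0, so s_i* = α_i.
NE contributions = (5, 3.5, 2.5); S = 11.
u_2 = α_2·S − ½·(s_2)² = 3.5·11 − ½·3.5² = 32.375.

32.375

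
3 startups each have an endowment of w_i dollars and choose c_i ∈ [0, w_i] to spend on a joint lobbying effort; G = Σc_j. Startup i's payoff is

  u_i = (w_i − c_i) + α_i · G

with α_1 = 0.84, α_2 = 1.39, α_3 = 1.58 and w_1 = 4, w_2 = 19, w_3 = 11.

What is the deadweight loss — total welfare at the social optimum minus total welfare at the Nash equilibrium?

11.24

∂u_i/∂c_i = α_i − 1, so startup i contributes w_i if α_i > 1, else 0.
α_i > 1 for i ∈ {2, 3}; NE contributions (0, 19, 11), G = 30.
W^NE = Σw_i − G^NE + (Σα_i)·G^NE = 34 + 2.81·30 = 118.3.
Planner: ∂(Σu_j)/∂c_i = Σα_j − 1 = 2.81 > 0, so everyone contributes w_i; G^SO = 34, W^SO = 34 + 2.81·34 = 129.54.
Deadweight loss = 11.24.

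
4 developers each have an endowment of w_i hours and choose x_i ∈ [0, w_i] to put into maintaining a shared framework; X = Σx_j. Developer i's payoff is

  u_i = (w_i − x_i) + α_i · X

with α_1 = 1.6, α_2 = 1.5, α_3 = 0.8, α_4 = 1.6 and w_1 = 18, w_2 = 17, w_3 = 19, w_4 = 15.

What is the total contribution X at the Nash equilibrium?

∂u_i/∂x_i = α_i − 1, so developer i contributes w_i if α_i > 1, else 0.
α_i > 1 for i ∈ {1, 2, 4}; NE contributions (18, 17, 0, 15), X = 50.

50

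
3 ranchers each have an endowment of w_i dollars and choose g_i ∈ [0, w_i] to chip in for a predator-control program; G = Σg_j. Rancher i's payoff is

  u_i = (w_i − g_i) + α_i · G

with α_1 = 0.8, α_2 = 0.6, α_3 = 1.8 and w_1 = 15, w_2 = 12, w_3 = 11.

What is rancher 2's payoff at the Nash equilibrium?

18.6

∂u_i/∂g_i = α_i − 1, so rancher i contributes w_i if α_i > 1, else 0.
α_i > 1 for i ∈ {3}; NE contributions (0, 0, 11), G = 11.
u_2 = (12 − 0) + 0.6·11 = 18.6.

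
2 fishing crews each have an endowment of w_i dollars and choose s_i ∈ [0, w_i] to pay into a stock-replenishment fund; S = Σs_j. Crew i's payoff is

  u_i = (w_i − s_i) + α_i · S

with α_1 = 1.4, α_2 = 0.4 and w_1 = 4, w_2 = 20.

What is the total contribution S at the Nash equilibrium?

4

∂u_i/∂s_i = α_i − 1, so crew i contributes w_i if α_i > 1, else 0.
α_i > 1 for i ∈ {1}; NE contributions (4, 0), S = 4.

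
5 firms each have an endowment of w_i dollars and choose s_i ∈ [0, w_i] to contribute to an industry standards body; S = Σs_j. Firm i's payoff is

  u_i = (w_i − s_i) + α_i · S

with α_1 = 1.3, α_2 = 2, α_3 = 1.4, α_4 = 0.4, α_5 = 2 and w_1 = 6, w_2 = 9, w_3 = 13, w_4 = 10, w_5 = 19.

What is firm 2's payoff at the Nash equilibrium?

94

∂u_i/∂s_i = α_i − 1, so firm i contributes w_i if α_i > 1, else 0.
α_i > 1 for i ∈ {1, 2, 3, 5}; NE contributions (6, 9, 13, 0, 19), S = 47.
u_2 = (9 − 9) + 2·47 = 94.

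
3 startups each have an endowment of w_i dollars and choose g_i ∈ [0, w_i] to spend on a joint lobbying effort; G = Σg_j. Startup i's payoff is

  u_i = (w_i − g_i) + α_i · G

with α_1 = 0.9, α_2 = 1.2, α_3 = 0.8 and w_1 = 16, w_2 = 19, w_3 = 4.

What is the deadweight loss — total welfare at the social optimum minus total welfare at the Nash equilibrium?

38

∂u_i/∂g_i = α_i − 1, so startup i contributes w_i if α_i > 1, else 0.
α_i > 1 for i ∈ {2}; NE contributions (0, 19, 0), G = 19.
W^NE = Σw_i − G^NE + (Σα_i)·G^NE = 39 + 1.9·19 = 75.1.
Planner: ∂(Σu_j)/∂g_i = Σα_j − 1 = 1.9 > 0, so everyone contributes w_i; G^SO = 39, W^SO = 39 + 1.9·39 = 113.1.
Deadweight loss = 38.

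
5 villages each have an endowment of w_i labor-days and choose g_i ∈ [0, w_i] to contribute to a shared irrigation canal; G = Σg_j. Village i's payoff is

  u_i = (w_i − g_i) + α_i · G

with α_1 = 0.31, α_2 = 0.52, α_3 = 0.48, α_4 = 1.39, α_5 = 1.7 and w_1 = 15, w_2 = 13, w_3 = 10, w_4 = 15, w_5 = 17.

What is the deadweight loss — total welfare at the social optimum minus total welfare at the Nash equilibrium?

129.2

∂u_i/∂g_i = α_i − 1, so village i contributes w_i if α_i > 1, else 0.
α_i > 1 for i ∈ {4, 5}; NE contributions (0, 0, 0, 15, 17), G = 32.
W^NE = Σw_i − G^NE + (Σα_i)·G^NE = 70 + 3.4·32 = 178.8.
Planner: ∂(Σu_j)/∂g_i = Σα_j − 1 = 3.4 > 0, so everyone contributes w_i; G^SO = 70, W^SO = 70 + 3.4·70 = 308.
Deadweight loss = 129.2.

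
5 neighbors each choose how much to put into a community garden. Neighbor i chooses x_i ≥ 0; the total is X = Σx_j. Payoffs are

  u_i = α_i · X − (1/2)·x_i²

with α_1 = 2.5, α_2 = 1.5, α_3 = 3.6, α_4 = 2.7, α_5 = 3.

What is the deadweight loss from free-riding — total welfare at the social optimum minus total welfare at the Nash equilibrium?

Neighbor i's FOC: ∂u_i/∂x_i = α_i − x_i = 0, so x_i* = α_i.
NE contributions = (2.5, 1.5, 3.6, 2.7, 3); X = 13.3.
W^NE = (Σα)·X − ½Σα_i² = 13.3² − ½·37.75 = 158.015.
Planner sets x_i = Σα_j = 13.3 for every i, so X^SO = 5·13.3 = 66.5.
W^SO = (Σα)·X^SO − ½·5·(Σα)² = (5/2)·13.3² = 442.225.
Deadweight loss = W^SO − W^NE = 284.21.

284.21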